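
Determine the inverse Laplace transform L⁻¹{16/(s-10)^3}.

L⁻¹{n!/(s-a)^(n+1)} = t^n·e^(at) with n=2, a=10. So L⁻¹{2/(s-10)^3} = t^2·e^(10t), and L⁻¹{16/(s-10)^3} = (16/2)·t^2·e^(10t) = 8·t^2·e^(10t)

Final answer: 8·t^2·e^(10t)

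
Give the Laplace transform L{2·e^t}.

L{e^(at)} = 1/(s-a), so L{e^t} = 1/(s-1). Then L{2·e^t} = 2/(s-1)

Final answer: 2/(s-1)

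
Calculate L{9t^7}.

L{t^n} = n!/s^(n+1). So L{9t^7} = 9·7!/s^8 = 45360/s^8

Final answer: 45360/s^8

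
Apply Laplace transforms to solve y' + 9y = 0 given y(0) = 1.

L{y'} + 9L{y} = 0. sY - 1 + 9Y = 0. Y(s+9) = 1. Y = 1/(s+9)

Final answer: y(t) = e^(-9t)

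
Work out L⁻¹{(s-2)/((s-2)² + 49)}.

Using frequency shift: L⁻¹{(s-a)/((s-a)² + b²)} = e^(at)cos(bt). Here a=2, b=7

Final answer: e^(2t)·cos(7t)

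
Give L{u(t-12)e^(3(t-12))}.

u(t-a)f(t-a) with f(t)=e^(3t). L{e^(3t)} = 1/(s-3). By time shift: e^(-12s)/(s-3)

Final answer: e^(-12s)/(s-3)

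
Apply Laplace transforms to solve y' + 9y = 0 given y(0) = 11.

L{y'} + 9L{y} = 0. sY - 11 + 9Y = 0. Y(s+9) = 11. Y = 11/(s+9)

Final answer: y(t) = 11e^(-9t)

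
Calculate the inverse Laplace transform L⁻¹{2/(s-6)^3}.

L⁻¹{n!/(s-a)^(n+1)} = t^n·e^(at), so L⁻¹{2/(s-6)^3} = t^2·e^(6t)

Final answer: t^2·e^(6t)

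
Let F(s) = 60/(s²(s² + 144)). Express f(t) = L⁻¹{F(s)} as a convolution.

60/(s²(s² + 144)) = (1/s²)·(60/(s² + 144)) = L{t}·L{5·sin(12t)}. So f(t) = t*(5·sin(12t)) = ∫₀ᵗ 5τ·sin(12(t-τ)) dτ

Final answer: ∫₀ᵗ 5τ·sin(12(t-τ)) dτ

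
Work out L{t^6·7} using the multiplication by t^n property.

L{7} = 7/s. d^1/ds^1[1/s] = -1/s². d^2/ds^2[1/s] = 2/s^3. d^3/ds^3[1/s] = -6/s^4. d^4/ds^4[1/s] = 24/s^5. d^5/ds^5[1/s] = -120/s^6. d^6/ds^6[1/s] = 720/s^7. So L{t^6} = (-1)^{6}·720/s^7 = 720/s^7. Then L{t^6·7} = 7·720/s^7 = 5040/s^7

Final answer: 5040/s^7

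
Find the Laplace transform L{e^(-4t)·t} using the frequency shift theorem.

L{e^(at)·t^n} = n!/(s-a)^(n+1), so L{e^(-4t)·t} = 1/(s+4)^2

Final answer: 1/(s+4)^2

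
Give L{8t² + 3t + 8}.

L{8t² + 3t + 8} = 8·2/s³ + 3/s² + 8/s = 16/s³ + 3/s² + 8/s

Final answer: 16/s³ + 3/s² + 8/s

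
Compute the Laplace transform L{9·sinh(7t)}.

L{sinh(ωt)} = ω/(s² - ω²), so L{sinh(7t)} = 7/(s² - 49). Then L{9·sinh(7t)} = 9·7/(s² - 49) = 63/(s² - 49)

Final answer: 63/(s² - 49)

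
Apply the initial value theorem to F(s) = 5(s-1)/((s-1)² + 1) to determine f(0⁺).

f(0⁺) = lim_{s→∞} sF(s) = lim_{s→∞} 5s(s-1)/((s-1)² + 1) = 5

Final answer: 5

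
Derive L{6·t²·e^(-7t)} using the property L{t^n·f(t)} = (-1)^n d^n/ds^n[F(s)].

L{e^(-7t)} = 1/(s+7). d/ds[1/(s+7)] = -1/(s+7)². d²/ds²[1/(s+7)] = 2/(s+7)³. So L{t²·e^(-7t)} = (-1)² · 2/(s+7)³ = 2/(s+7)³. Then L{6·t²·e^(-7t)} = 6·2/(s+7)³ = 12/(s+7)³

Final answer: 12/(s+7)³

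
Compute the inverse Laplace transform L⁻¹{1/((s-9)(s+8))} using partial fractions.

Decompose: A/(s-9) + B/(s+8). A = 1/17, B = -1/17. f(t) = (e^(9t) - e^(-8t))/17

Final answer: (e^(9t) - e^(-8t))/17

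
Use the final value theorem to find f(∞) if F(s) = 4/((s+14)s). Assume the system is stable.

f(∞) = lim_{s→0} sF(s) = lim_{s→0} 4/(s+14) = 2/7

Final answer: 2/7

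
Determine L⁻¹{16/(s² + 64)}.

This is the form c·a/(s² + a²) with a = 8, c = 2. L⁻¹ = 2·sin(8t)

Final answer: 2·sin(8t)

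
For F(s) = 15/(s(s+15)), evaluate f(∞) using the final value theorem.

f(∞) = lim_{s→0} s·15/(s(s+15)) = lim_{s→0} 15/(s+15) = 15/15 = 1

Final answer: 1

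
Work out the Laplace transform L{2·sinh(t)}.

L{sinh(ωt)} = ω/(s² - ω²), so L{sinh(t)} = 1/(s² - 1). Then L{2·sinh(t)} = 2·1/(s² - 1) = 2/(s² - 1)

Final answer: 2/(s² - 1)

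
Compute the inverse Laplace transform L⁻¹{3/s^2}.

L⁻¹{n!/s^(n+1)} = t^n with n=1. So L⁻¹{1/s^2} = t, and L⁻¹{3/s^2} = (3/1)·t = 3·t

Final answer: 3·t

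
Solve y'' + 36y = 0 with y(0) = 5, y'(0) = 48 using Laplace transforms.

L{y''} + 36L{y} = 0. s²Y - 5s - 48 + 36Y = 0. Y(s² + 36) = 5s + 48. Y = (5s + 48)/(s² + 36). Inverting: y(t) = 5cos(6t) + 8sin(6t)

Final answer: y(t) = 5cos(6t) + 8sin(6t)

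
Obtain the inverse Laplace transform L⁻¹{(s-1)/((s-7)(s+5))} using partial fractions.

Using partial fractions, f(t) = (6e^(7t) + 6e^(-5t))/12

Final answer: (6e^(7t) + 6e^(-5t))/12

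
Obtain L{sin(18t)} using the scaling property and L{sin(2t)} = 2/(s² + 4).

Using L{f(at)} = (1/a)F(s/a) with a=9: L{sin(18t)} = (1/9) · 2/((s/9)² + 4) = (1/9) · 2·81/(s² + 324) = 18/(s² + 324)

Final answer: 18/(s² + 324)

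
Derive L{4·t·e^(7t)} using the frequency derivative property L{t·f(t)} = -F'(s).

L{e^(7t)} = 1/(s-7). By frequency derivative: L{t·e^(7t)} = -d/ds[1/(s-7)] = -(-1)/(s-7)² = 1/(s-7)². Then L{4·t·e^(7t)} = 4·1/(s-7)² = 4/(s-7)²

Final answer: 4/(s-7)²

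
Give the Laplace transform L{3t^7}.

L{3t^7} = 3 · L{t^7} = 3 · 5040/s^8 = 15120/s^8

Final answer: 15120/s^8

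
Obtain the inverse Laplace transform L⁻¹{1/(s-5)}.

L⁻¹{1/(s-a)} = e^(at), so L⁻¹{1/(s-5)} = e^(5t)

Final answer: e^(5t)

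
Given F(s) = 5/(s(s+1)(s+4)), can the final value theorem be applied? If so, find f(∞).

Poles of sF(s) = 5/((s+1)(s+4)) are at s = -1 and s = -4, both in the left half-plane. Theorem applies. f(∞) = lim_{s→0} sF(s) = 5/(1·4) = 5/4

Final answer: 5/4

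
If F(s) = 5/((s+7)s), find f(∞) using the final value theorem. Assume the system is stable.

f(∞) = lim_{s→0} sF(s) = lim_{s→0} 5/(s+7) = 5/7

Final answer: 5/7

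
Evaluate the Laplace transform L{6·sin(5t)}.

L{sin(ωt)} = ω/(s² + ω²), so L{sin(5t)} = 5/(s² + 25). Then L{6·sin(5t)} = 6·5/(s² + 25) = 30/(s² + 25)

Final answer: 30/(s² + 25)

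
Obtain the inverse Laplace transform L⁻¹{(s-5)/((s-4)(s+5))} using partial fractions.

Using partial fractions, f(t) = (-e^(4t) + 10e^(-5t))/9

Final answer: (-e^(4t) + 10e^(-5t))/9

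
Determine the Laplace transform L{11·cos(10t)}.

L{cos(ωt)} = s/(s² + ω²), so L{cos(10t)} = s/(s² + 100). Then L{11·cos(10t)} = 11·s/(s² + 100) = 11s/(s² + 100)

Final answer: 11s/(s² + 100)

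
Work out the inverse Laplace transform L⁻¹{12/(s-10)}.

L⁻¹{1/(s-a)} = e^(at), so L⁻¹{1/(s-10)} = e^(10t), and L⁻¹{12/(s-10)} = 12·e^(10t)

Final answer: 12·e^(10t)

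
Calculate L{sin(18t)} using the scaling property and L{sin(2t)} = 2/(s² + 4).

Using L{f(at)} = (1/a)F(s/a) with a=9: L{sin(18t)} = (1/9) · 2/((s/9)² + 4) = (1/9) · 2·81/(s² + 324) = 18/(s² + 324)

Final answer: 18/(s² + 324)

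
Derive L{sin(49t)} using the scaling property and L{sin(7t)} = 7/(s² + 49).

Using L{f(at)} = (1/a)F(s/a) with a=7: L{sin(49t)} = (1/7) · 7/((s/7)² + 49) = (1/7) · 7·49/(s² + 2401) = 49/(s² + 2401)

Final answer: 49/(s² + 2401)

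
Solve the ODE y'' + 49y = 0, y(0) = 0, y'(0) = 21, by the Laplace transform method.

L{y''} + 49L{y} = 0. s²Y - 0 - 21 + 49Y = 0. Y(s² + 49) = 21. Y = (21)/(s² + 49). Inverting: y(t) = 3sin(7t)

Final answer: y(t) = 3sin(7t)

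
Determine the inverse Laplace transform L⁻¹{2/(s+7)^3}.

L⁻¹{n!/(s-a)^(n+1)} = t^n·e^(at), so L⁻¹{2/(s+7)^3} = t^2·e^(-7t)

Final answer: t^2·e^(-7t)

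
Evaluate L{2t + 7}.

L{2t + 7} = 2·L{t} + 7·L{1} = 2/s² + 7/s

Final answer: 2/s² + 7/s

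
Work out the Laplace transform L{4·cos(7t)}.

L{cos(ωt)} = s/(s² + ω²), so L{cos(7t)} = s/(s² + 49). Then L{4·cos(7t)} = 4·s/(s² + 49) = 4s/(s² + 49)

Final answer: 4s/(s² + 49)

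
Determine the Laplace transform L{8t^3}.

L{8t^3} = 8 · L{t^3} = 8 · 6/s^4 = 48/s^4

Final answer: 48/s^4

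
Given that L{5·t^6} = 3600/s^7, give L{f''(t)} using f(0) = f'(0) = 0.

L{f''(t)} = s²F(s) - sf(0) - f'(0) = s²·3600/s^7 - 0 - 0 = 3600/s^5

Final answer: 3600/s^5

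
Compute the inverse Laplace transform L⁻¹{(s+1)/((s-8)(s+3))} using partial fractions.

Using partial fractions, f(t) = (9e^(8t) + 2e^(-3t))/11

Final answer: (9e^(8t) + 2e^(-3t))/11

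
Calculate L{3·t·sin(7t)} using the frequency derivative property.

L{sin(7t)} = 7/(s² + 49). By L{t·f(t)} = -F'(s): -d/ds[7/(s² + 49)] = -(7)·(-2s)/(s² + 49)² = 14s/(s² + 49)². Then L{3·t·sin(7t)} = 3·14s/(s² + 49)² = 42s/(s² + 49)²

Final answer: 42s/(s² + 49)²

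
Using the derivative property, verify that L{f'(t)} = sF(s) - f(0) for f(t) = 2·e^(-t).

f'(t) = -2e^(-t). Direct: L{f'(t)} = -2/(s+1). Property: s·2/(s+1) - 2 = (2s - 2(s+1))/(s+1) = -2/(s+1). ✓

Final answer: -2/(s+1)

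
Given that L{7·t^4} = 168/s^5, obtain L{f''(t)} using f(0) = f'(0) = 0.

L{f''(t)} = s²F(s) - sf(0) - f'(0) = s²·168/s^5 - 0 - 0 = 168/s^3

Final answer: 168/s^3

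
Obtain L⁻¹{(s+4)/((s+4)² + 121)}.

Using frequency shift: L⁻¹{(s-a)/((s-a)² + b²)} = e^(at)cos(bt). Here a=-4, b=11

Final answer: e^(-4t)·cos(11t)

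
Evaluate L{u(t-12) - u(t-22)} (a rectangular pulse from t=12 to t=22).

L{u(t-a)} = e^(-as)/s. L{u(t-12) - u(t-22)} = (e^(-12s) - e^(-22s))/s

Final answer: (e^(-12s) - e^(-22s))/s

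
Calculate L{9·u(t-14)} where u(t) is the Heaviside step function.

L{u(t-a)} = e^(-as)/s. Here a=14, so L{u(t-14)} = e^(-14s)/s, and L{9·u(t-14)} = 9·e^(-14s)/s

Final answer: 9·e^(-14s)/s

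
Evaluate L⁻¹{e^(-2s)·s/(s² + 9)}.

L⁻¹{s/(s² + 9)} = cos(3t). By the time shift theorem, L⁻¹{e^(-as)F(s)} = u(t-a)f(t-a) with a=2, so L⁻¹{e^(-2s)·s/(s² + 9)} = u(t-2)·cos(3(t-2))

Final answer: u(t-2)·cos(3(t-2))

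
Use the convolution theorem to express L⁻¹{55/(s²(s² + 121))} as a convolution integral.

55/(s²(s² + 121)) = (1/s²)·(55/(s² + 121)) = L{t}·L{5·sin(11t)}. So f(t) = t*(5·sin(11t)) = ∫₀ᵗ 5τ·sin(11(t-τ)) dτ

Final answer: ∫₀ᵗ 5τ·sin(11(t-τ)) dτ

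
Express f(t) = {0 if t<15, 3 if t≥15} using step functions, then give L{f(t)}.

f(t) = 3·u(t-15). L{u(t-15)} = e^(-15s)/s, so L{f(t)} = 3·e^(-15s)/s

Final answer: 3·e^(-15s)/s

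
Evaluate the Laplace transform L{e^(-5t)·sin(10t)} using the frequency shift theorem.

Frequency shift: L{e^(at)f(t)} = F(s-a). L{e^(-5t)·sin(10t)} = 10/((s+5)² + 100)

Final answer: 10/((s+5)² + 100)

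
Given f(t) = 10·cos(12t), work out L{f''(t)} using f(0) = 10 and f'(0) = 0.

F(s) = 10s/(s² + 144). L{f''(t)} = s²F(s) - sf(0) - f'(0) = 10s³/(s² + 144) - 10s = (10s³ - 10s(s² + 144))/(s² + 144) = -1440s/(s² + 144)

Final answer: -1440s/(s² + 144)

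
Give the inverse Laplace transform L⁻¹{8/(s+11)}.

L⁻¹{1/(s-a)} = e^(at), so L⁻¹{1/(s+11)} = e^(-11t), and L⁻¹{8/(s+11)} = 8·e^(-11t)

Final answer: 8·e^(-11t)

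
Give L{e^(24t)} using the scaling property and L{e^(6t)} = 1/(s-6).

Using L{f(at)} = (1/a)F(s/a) with a=4 and f(t) = e^(6t): L{e^(24t)} = (1/4) · 1/((s/4)-6) = (1/4) · 4/(s-24) = 1/(s-24)

Final answer: 1/(s-24)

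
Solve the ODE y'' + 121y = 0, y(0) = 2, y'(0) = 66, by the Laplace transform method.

L{y''} + 121L{y} = 0. s²Y - 2s - 66 + 121Y = 0. Y(s² + 121) = 2s + 66. Y = (2s + 66)/(s² + 121). Inverting: y(t) = 2cos(11t) + 6sin(11t)

Final answer: y(t) = 2cos(11t) + 6sin(11t)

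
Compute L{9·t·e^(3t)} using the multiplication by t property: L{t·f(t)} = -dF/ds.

Using L{t^n·e^(at)} = n!/(s-a)^(n+1), L{t·e^(3t)} = 1/(s-3)^2, so L{9·t·e^(3t)} = 9·1/(s-3)^2 = 9/(s-3)^2

Final answer: 9/(s-3)^2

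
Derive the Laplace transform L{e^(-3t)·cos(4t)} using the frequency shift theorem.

Frequency shift: L{e^(at)f(t)} = F(s-a). L{e^(-3t)·cos(4t)} = (s+3)/((s+3)² + 16)

Final answer: (s+3)/((s+3)² + 16)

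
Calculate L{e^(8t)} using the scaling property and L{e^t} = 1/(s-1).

Using L{f(at)} = (1/a)F(s/a) with a=8 and f(t) = e^t: L{e^(8t)} = (1/8) · 1/((s/8)-1) = (1/8) · 8/(s-8) = 1/(s-8)

Final answer: 1/(s-8)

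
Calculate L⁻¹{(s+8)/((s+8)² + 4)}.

Using frequency shift: L⁻¹{(s-a)/((s-a)² + b²)} = e^(at)cos(bt). Here a=-8, b=2

Final answer: e^(-8t)·cos(2t)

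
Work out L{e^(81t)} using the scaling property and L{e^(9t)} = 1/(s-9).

Using L{f(at)} = (1/a)F(s/a) with a=9 and f(t) = e^(9t): L{e^(81t)} = (1/9) · 1/((s/9)-9) = (1/9) · 9/(s-81) = 1/(s-81)

Final answer: 1/(s-81)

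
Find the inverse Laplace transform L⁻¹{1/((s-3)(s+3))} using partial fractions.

Decompose: A/(s-3) + B/(s+3). A = 1/6, B = -1/6. f(t) = (e^(3t) - e^(-3t))/6

Final answer: (e^(3t) - e^(-3t))/6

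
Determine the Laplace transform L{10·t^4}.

L{t^n} = n!/s^(n+1), so L{t^4} = 24/s^5. Then L{10·t^4} = 10·24/s^5 = 240/s^5

Final answer: 240/s^5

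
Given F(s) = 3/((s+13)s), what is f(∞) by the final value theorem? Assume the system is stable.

f(∞) = lim_{s→0} sF(s) = lim_{s→0} 3/(s+13) = 3/13

Final answer: 3/13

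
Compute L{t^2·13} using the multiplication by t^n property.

L{13} = 13/s. d^1/ds^1[1/s] = -1/s². d^2/ds^2[1/s] = 2/s^3. So L{t^2} = (-1)^{2}·2/s^3 = 2/s^3. Then L{t^2·13} = 13·2/s^3 = 26/s^3

Final answer: 26/s^3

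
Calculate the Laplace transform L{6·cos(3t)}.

L{cos(ωt)} = s/(s² + ω²), so L{cos(3t)} = s/(s² + 9). Then L{6·cos(3t)} = 6·s/(s² + 9) = 6s/(s² + 9)

Final answer: 6s/(s² + 9)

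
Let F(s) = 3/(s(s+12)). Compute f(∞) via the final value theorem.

f(∞) = lim_{s→0} s·3/(s(s+12)) = lim_{s→0} 3/(s+12) = 3/12 = 1/4

Final answer: 1/4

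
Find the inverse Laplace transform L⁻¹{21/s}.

L⁻¹{c/s} = c, so L⁻¹{21/s} = 21

Final answer: 21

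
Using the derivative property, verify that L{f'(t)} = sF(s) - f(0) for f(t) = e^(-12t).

f'(t) = -12e^(-12t). Direct: L{f'(t)} = -12/(s+12). Property: s·1/(s+12) - 1 = (s - (s+12))/(s+12) = -12/(s+12). ✓

Final answer: -12/(s+12)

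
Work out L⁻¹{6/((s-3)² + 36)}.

Form: b/((s-a)² + b²) → e^(at)sin(bt). With a=3, b=6

Final answer: e^(3t)·sin(6t)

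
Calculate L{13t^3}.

L{t^n} = n!/s^(n+1). So L{13t^3} = 13·3!/s^4 = 78/s^4

Final answer: 78/s^4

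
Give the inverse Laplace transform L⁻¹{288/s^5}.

L⁻¹{n!/s^(n+1)} = t^n with n=4. So L⁻¹{24/s^5} = t^4, and L⁻¹{288/s^5} = (288/24)·t^4 = 12·t^4

Final answer: 12·t^4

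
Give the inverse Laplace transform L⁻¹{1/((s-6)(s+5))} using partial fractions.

Decompose: A/(s-6) + B/(s+5). A = 1/11, B = -1/11. f(t) = (e^(6t) - e^(-5t))/11

Final answer: (e^(6t) - e^(-5t))/11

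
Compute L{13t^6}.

L{t^n} = n!/s^(n+1). So L{13t^6} = 13·6!/s^7 = 9360/s^7

Final answer: 9360/s^7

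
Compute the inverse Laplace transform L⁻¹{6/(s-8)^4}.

L⁻¹{n!/(s-a)^(n+1)} = t^n·e^(at), so L⁻¹{6/(s-8)^4} = t^3·e^(8t)

Final answer: t^3·e^(8t)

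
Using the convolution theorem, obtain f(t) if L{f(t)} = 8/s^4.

8/s^4 = (8/s)·(1/s^3) = L{8}·L{t^2/2}. By convolution, f(t) = 8*t^2/2 = ∫₀ᵗ 8·τ^2/2 dτ = 8·t^3/6

Final answer: 8·t^3/6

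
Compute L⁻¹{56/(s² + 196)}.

This is the form c·a/(s² + a²) with a = 14, c = 4. L⁻¹ = 4·sin(14t)

Final answer: 4·sin(14t)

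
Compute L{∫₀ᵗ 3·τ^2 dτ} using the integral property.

L{∫₀ᵗ f(τ)dτ} = F(s)/s with f(t) = 3t^2. F(s) = 6/s^3, so L{∫₀ᵗ 3·τ^2 dτ} = (6/s^3)/s = 6/s^4. (Check: ∫₀ᵗ 3·τ^2 dτ = 3t^3/3.)

Final answer: 6/s^4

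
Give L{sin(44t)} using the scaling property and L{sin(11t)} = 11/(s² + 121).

Using L{f(at)} = (1/a)F(s/a) with a=4: L{sin(44t)} = (1/4) · 11/((s/4)² + 121) = (1/4) · 11·16/(s² + 1936) = 44/(s² + 1936)

Final answer: 44/(s² + 1936)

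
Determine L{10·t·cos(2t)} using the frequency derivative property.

L{cos(2t)} = s/(s² + 4). Derivative: d/ds[s/(s² + 4)] = [(s² + 4) - s·2s]/(s² + 4)² = (4 - s²)/(s² + 4)². So L{t·cos(2t)} = -F'(s) = (s² - 4)/(s² + 4)². Then L{10·t·cos(2t)} = 10·(s² - 4)/(s² + 4)²

Final answer: 10·(s² - 4)/(s² + 4)²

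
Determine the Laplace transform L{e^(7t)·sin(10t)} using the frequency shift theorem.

Frequency shift: L{e^(at)f(t)} = F(s-a). L{e^(7t)·sin(10t)} = 10/((s-7)² + 100)

Final answer: 10/((s-7)² + 100)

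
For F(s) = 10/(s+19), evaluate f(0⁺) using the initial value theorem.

f(0⁺) = lim_{s→∞} s·10/(s+19) = lim_{s→∞} 10s/(s+19) = 10

Final answer: 10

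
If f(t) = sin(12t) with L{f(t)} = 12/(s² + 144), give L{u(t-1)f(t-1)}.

Time shift theorem: L{u(t-a)f(t-a)} = e^(-as)F(s). Here a=1, F(s) = 12/(s² + 144), so L{u(t-1)f(t-1)} = e^(-s)·12/(s² + 144)

Final answer: e^(-s)·12/(s² + 144)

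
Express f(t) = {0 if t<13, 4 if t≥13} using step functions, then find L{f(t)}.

f(t) = 4·u(t-13). L{u(t-13)} = e^(-13s)/s, so L{f(t)} = 4·e^(-13s)/s

Final answer: 4·e^(-13s)/s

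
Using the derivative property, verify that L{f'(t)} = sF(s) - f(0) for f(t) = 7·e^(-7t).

f'(t) = -49e^(-7t). Direct: L{f'(t)} = -49/(s+7). Property: s·7/(s+7) - 7 = (7s - 7(s+7))/(s+7) = -49/(s+7). ✓

Final answer: -49/(s+7)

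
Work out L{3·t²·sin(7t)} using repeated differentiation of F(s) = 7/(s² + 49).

F(s) = 7/(s² + 49). F'(s) = -14s/(s² + 49)². F''(s) = -14(49 - 3s²)/(s² + 49)³ = (42s² - 686)/(s² + 49)³. So L{t²·sin(7t)} = (-1)² F''(s) = (42s² - 686)/(s² + 49)³. Then L{3·t²·sin(7t)} = 3·(42s² - 686)/(s² + 49)³ = (126s² - 2058)/(s² + 49)³

Final answer: (126s² - 2058)/(s² + 49)³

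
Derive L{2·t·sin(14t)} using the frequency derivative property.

L{sin(14t)} = 14/(s² + 196). By L{t·f(t)} = -F'(s): -d/ds[14/(s² + 196)] = -(14)·(-2s)/(s² + 196)² = 28s/(s² + 196)². Then L{2·t·sin(14t)} = 2·28s/(s² + 196)² = 56s/(s² + 196)²

Final answer: 56s/(s² + 196)²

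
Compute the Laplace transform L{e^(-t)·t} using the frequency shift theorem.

L{e^(at)·t^n} = n!/(s-a)^(n+1), so L{e^(-t)·t} = 1/(s+1)^2

Final answer: 1/(s+1)^2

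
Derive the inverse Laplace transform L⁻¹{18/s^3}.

L⁻¹{n!/s^(n+1)} = t^n with n=2. So L⁻¹{2/s^3} = t^2, and L⁻¹{18/s^3} = (18/2)·t^2 = 9·t^2

Final answer: 9·t^2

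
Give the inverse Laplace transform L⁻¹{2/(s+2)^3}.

L⁻¹{n!/(s-a)^(n+1)} = t^n·e^(at), so L⁻¹{2/(s+2)^3} = t^2·e^(-2t)

Final answer: t^2·e^(-2t)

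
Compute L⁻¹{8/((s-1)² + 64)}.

Form: b/((s-a)² + b²) → e^(at)sin(bt). With a=1, b=8

Final answer: e^t·sin(8t)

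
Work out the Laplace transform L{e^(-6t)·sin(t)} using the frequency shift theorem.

Frequency shift: L{e^(at)f(t)} = F(s-a). L{e^(-6t)·sin(t)} = 1/((s+6)² + 1)

Final answer: 1/((s+6)² + 1)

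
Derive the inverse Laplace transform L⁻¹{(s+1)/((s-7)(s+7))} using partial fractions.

Using partial fractions, f(t) = (8e^(7t) + 6e^(-7t))/14

Final answer: (8e^(7t) + 6e^(-7t))/14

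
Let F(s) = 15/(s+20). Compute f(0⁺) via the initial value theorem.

f(0⁺) = lim_{s→∞} s·15/(s+20) = lim_{s→∞} 15s/(s+20) = 15

Final answer: 15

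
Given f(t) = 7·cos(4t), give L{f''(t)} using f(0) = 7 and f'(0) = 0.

F(s) = 7s/(s² + 16). L{f''(t)} = s²F(s) - sf(0) - f'(0) = 7s³/(s² + 16) - 7s = (7s³ - 7s(s² + 16))/(s² + 16) = -112s/(s² + 16)

Final answer: -112s/(s² + 16)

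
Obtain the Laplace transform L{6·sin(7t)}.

L{sin(ωt)} = ω/(s² + ω²), so L{sin(7t)} = 7/(s² + 49). Then L{6·sin(7t)} = 6·7/(s² + 49) = 42/(s² + 49)

Final answer: 42/(s² + 49)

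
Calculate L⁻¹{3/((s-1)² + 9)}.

Form: b/((s-a)² + b²) → e^(at)sin(bt). With a=1, b=3

Final answer: e^t·sin(3t)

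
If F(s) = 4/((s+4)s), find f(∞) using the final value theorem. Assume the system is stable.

f(∞) = lim_{s→0} sF(s) = lim_{s→0} 4/(s+4) = 1

Final answer: 1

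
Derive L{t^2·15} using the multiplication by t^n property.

L{15} = 15/s. d^1/ds^1[1/s] = -1/s². d^2/ds^2[1/s] = 2/s^3. So L{t^2} = (-1)^{2}·2/s^3 = 2/s^3. Then L{t^2·15} = 15·2/s^3 = 30/s^3

Final answer: 30/s^3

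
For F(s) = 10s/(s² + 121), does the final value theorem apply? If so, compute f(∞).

The final value theorem requires all poles of sF(s) in the left half-plane. sF(s) = 10s²/(s² + 121) has poles at s = ±11i (imaginary axis). Theorem does NOT apply (oscillatory system).

Final answer: Not applicable (oscillatory)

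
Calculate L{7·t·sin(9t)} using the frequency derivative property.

L{sin(9t)} = 9/(s² + 81). By L{t·f(t)} = -F'(s): -d/ds[9/(s² + 81)] = -(9)·(-2s)/(s² + 81)² = 18s/(s² + 81)². Then L{7·t·sin(9t)} = 7·18s/(s² + 81)² = 126s/(s² + 81)²

Final answer: 126s/(s² + 81)²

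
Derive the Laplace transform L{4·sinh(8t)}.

L{sinh(ωt)} = ω/(s² - ω²), so L{sinh(8t)} = 8/(s² - 64). Then L{4·sinh(8t)} = 4·8/(s² - 64) = 32/(s² - 64)

Final answer: 32/(s² - 64)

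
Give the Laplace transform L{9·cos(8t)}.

L{cos(ωt)} = s/(s² + ω²), so L{cos(8t)} = s/(s² + 64). Then L{9·cos(8t)} = 9·s/(s² + 64) = 9s/(s² + 64)

Final answer: 9s/(s² + 64)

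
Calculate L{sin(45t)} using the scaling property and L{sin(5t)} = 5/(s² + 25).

Using L{f(at)} = (1/a)F(s/a) with a=9: L{sin(45t)} = (1/9) · 5/((s/9)² + 25) = (1/9) · 5·81/(s² + 2025) = 45/(s² + 2025)

Final answer: 45/(s² + 2025)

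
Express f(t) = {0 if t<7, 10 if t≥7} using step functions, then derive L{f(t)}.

f(t) = 10·u(t-7). L{u(t-7)} = e^(-7s)/s, so L{f(t)} = 10·e^(-7s)/s

Final answer: 10·e^(-7s)/s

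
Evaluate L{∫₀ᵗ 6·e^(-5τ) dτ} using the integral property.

L{∫₀ᵗ f(τ)dτ} = F(s)/s with F(s) = 6/(s+5), so L{∫₀ᵗ 6·e^(-5τ) dτ} = 6/(s(s+5))

Final answer: 6/(s(s+5))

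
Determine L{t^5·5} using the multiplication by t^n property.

L{5} = 5/s. d^1/ds^1[1/s] = -1/s². d^2/ds^2[1/s] = 2/s^3. d^3/ds^3[1/s] = -6/s^4. d^4/ds^4[1/s] = 24/s^5. d^5/ds^5[1/s] = -120/s^6. So L{t^5} = (-1)^{5}·-120/s^6 = 120/s^6. Then L{t^5·5} = 5·120/s^6 = 600/s^6

Final answer: 600/s^6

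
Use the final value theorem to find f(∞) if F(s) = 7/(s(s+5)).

f(∞) = lim_{s→0} s·7/(s(s+5)) = lim_{s→0} 7/(s+5) = 7/5 = 7/5

Final answer: 7/5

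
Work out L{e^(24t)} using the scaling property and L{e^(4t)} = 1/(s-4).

Using L{f(at)} = (1/a)F(s/a) with a=6 and f(t) = e^(4t): L{e^(24t)} = (1/6) · 1/((s/6)-4) = (1/6) · 6/(s-24) = 1/(s-24)

Final answer: 1/(s-24)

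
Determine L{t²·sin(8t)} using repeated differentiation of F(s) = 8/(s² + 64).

F(s) = 8/(s² + 64). F'(s) = -16s/(s² + 64)². F''(s) = -16(64 - 3s²)/(s² + 64)³ = (48s² - 1024)/(s² + 64)³. So L{t²·sin(8t)} = (-1)² F''(s) = (48s² - 1024)/(s² + 64)³

Final answer: (48s² - 1024)/(s² + 64)³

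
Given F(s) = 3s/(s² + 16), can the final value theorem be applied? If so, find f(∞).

The final value theorem requires all poles of sF(s) in the left half-plane. sF(s) = 3s²/(s² + 16) has poles at s = ±4i (imaginary axis). Theorem does NOT apply (oscillatory system).

Final answer: Not applicable (oscillatory)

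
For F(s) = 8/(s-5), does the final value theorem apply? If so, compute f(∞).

sF(s) = 8s/(s-5) has a pole at s = 5 in the right half-plane. Theorem does NOT apply (unstable system; f(t) = 8·e^(5t) grows without bound).

Final answer: Not applicable (unstable)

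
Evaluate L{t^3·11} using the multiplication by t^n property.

L{11} = 11/s. d^1/ds^1[1/s] = -1/s². d^2/ds^2[1/s] = 2/s^3. d^3/ds^3[1/s] = -6/s^4. So L{t^3} = (-1)^{3}·-6/s^4 = 6/s^4. Then L{t^3·11} = 11·6/s^4 = 66/s^4

Final answer: 66/s^4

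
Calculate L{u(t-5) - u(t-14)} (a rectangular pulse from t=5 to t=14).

L{u(t-a)} = e^(-as)/s. L{u(t-5) - u(t-14)} = (e^(-5s) - e^(-14s))/s

Final answer: (e^(-5s) - e^(-14s))/s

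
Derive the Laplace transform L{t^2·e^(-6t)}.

L{t^n·e^(at)} = n!/(s-a)^(n+1), so L{t^2·e^(-6t)} = 2/(s+6)^3

Final answer: 2/(s+6)^3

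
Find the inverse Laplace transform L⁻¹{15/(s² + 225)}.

L⁻¹{15/(s² + 225)} = sin(15t)

Final answer: sin(15t)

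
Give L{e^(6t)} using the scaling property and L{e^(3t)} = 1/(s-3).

Using L{f(at)} = (1/a)F(s/a) with a=2 and f(t) = e^(3t): L{e^(6t)} = (1/2) · 1/((s/2)-3) = (1/2) · 2/(s-6) = 1/(s-6)

Final answer: 1/(s-6)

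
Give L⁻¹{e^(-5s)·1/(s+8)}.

L⁻¹{1/(s+8)} = e^(-8t). By the time shift theorem, L⁻¹{e^(-as)F(s)} = u(t-a)f(t-a) with a=5, so L⁻¹{e^(-5s)·1/(s+8)} = u(t-5)·e^(-8(t-5))

Final answer: u(t-5)·e^(-8(t-5))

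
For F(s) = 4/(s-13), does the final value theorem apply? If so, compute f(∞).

sF(s) = 4s/(s-13) has a pole at s = 13 in the right half-plane. Theorem does NOT apply (unstable system; f(t) = 4·e^(13t) grows without bound).

Final answer: Not applicable (unstable)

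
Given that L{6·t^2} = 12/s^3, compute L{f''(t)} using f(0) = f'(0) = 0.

L{f''(t)} = s²F(s) - sf(0) - f'(0) = s²·12/s^3 - 0 - 0 = 12/s

Final answer: 12/s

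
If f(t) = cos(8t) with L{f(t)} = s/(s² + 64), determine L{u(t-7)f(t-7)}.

Time shift theorem: L{u(t-a)f(t-a)} = e^(-as)F(s). Here a=7, F(s) = s/(s² + 64), so L{u(t-7)f(t-7)} = e^(-7s)·s/(s² + 64)

Final answer: e^(-7s)·s/(s² + 64)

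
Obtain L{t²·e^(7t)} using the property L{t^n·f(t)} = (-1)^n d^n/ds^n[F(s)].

L{e^(7t)} = 1/(s-7). d/ds[1/(s-7)] = -1/(s-7)². d²/ds²[1/(s-7)] = 2/(s-7)³. So L{t²·e^(7t)} = (-1)² · 2/(s-7)³ = 2/(s-7)³

Final answer: 2/(s-7)³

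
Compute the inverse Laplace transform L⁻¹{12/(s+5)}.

L⁻¹{1/(s-a)} = e^(at), so L⁻¹{1/(s+5)} = e^(-5t), and L⁻¹{12/(s+5)} = 12·e^(-5t)

Final answer: 12·e^(-5t)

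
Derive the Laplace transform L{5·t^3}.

L{t^n} = n!/s^(n+1), so L{t^3} = 6/s^4. Then L{5·t^3} = 5·6/s^4 = 30/s^4

Final answer: 30/s^4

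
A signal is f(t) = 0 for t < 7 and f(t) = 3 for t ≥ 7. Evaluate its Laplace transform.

f(t) = 3·u(t-7). L{u(t-7)} = e^(-7s)/s, so L{f(t)} = 3·e^(-7s)/s

Final answer: 3·e^(-7s)/s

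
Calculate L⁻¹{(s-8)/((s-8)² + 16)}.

Using frequency shift: L⁻¹{(s-a)/((s-a)² + b²)} = e^(at)cos(bt). Here a=8, b=4

Final answer: e^(8t)·cos(4t)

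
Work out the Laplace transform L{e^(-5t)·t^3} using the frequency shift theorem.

L{e^(at)·t^n} = n!/(s-a)^(n+1), so L{e^(-5t)·t^3} = 6/(s+5)^4

Final answer: 6/(s+5)^4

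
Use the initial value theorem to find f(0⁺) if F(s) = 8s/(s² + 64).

f(0⁺) = lim_{s→∞} s·8s/(s² + 64) = lim_{s→∞} 8s²/(s² + 64) = 8

Final answer: 8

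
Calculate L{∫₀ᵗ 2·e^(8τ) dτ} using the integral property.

L{∫₀ᵗ f(τ)dτ} = F(s)/s with F(s) = 2/(s-8), so L{∫₀ᵗ 2·e^(8τ) dτ} = 2/(s(s-8))

Final answer: 2/(s(s-8))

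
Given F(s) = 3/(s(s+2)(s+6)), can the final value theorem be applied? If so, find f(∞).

Poles of sF(s) = 3/((s+2)(s+6)) are at s = -2 and s = -6, both in the left half-plane. Theorem applies. f(∞) = lim_{s→0} sF(s) = 3/(2·6) = 1/4

Final answer: 1/4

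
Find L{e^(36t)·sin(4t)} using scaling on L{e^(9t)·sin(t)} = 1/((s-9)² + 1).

Scaling with a=4: L{e^(36t)·sin(4t)} = (1/4) · 1/((s/4-9)² + 1). Simplifying: 4/((s-36)² + 16)

Final answer: 4/((s-36)² + 16)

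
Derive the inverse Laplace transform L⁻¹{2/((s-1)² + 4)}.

Using frequency shift, L⁻¹{2/((s-1)² + 4)} = e^t·sin(2t)

Final answer: e^t·sin(2t)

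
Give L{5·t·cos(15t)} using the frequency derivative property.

L{cos(15t)} = s/(s² + 225). Derivative: d/ds[s/(s² + 225)] = [(s² + 225) - s·2s]/(s² + 225)² = (225 - s²)/(s² + 225)². So L{t·cos(15t)} = -F'(s) = (s² - 225)/(s² + 225)². Then L{5·t·cos(15t)} = 5·(s² - 225)/(s² + 225)²

Final answer: 5·(s² - 225)/(s² + 225)²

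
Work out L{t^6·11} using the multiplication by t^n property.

L{11} = 11/s. d^1/ds^1[1/s] = -1/s². d^2/ds^2[1/s] = 2/s^3. d^3/ds^3[1/s] = -6/s^4. d^4/ds^4[1/s] = 24/s^5. d^5/ds^5[1/s] = -120/s^6. d^6/ds^6[1/s] = 720/s^7. So L{t^6} = (-1)^{6}·720/s^7 = 720/s^7. Then L{t^6·11} = 11·720/s^7 = 7920/s^7

Final answer: 7920/s^7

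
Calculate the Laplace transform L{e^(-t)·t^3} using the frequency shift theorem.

L{e^(at)·t^n} = n!/(s-a)^(n+1), so L{e^(-t)·t^3} = 6/(s+1)^4

Final answer: 6/(s+1)^4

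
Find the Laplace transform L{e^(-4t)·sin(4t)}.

L{e^(at)·sin(ωt)} = ω/((s-a)² + ω²), so L{e^(-4t)·sin(4t)} = 4/((s+4)² + 16)

Final answer: 4/((s+4)² + 16)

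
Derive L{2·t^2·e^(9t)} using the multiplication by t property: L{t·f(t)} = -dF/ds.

Using L{t^n·e^(at)} = n!/(s-a)^(n+1), L{t^2·e^(9t)} = 2/(s-9)^3, so L{2·t^2·e^(9t)} = 2·2/(s-9)^3 = 4/(s-9)^3

Final answer: 4/(s-9)^3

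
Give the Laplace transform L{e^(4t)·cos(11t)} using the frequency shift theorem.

Frequency shift: L{e^(at)f(t)} = F(s-a). L{e^(4t)·cos(11t)} = (s-4)/((s-4)² + 121)

Final answer: (s-4)/((s-4)² + 121)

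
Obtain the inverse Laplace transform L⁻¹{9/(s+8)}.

L⁻¹{1/(s-a)} = e^(at), so L⁻¹{1/(s+8)} = e^(-8t), and L⁻¹{9/(s+8)} = 9·e^(-8t)

Final answer: 9·e^(-8t)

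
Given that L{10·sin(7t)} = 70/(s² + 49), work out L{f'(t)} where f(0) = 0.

L{f'(t)} = s·F(s) - f(0) = s·70/(s² + 49) - 0 = 70s/(s² + 49)

Final answer: 70s/(s² + 49)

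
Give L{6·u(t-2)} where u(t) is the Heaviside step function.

L{u(t-a)} = e^(-as)/s. Here a=2, so L{u(t-2)} = e^(-2s)/s, and L{6·u(t-2)} = 6·e^(-2s)/s

Final answer: 6·e^(-2s)/s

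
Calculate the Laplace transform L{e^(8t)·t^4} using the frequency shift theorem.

L{e^(at)·t^n} = n!/(s-a)^(n+1), so L{e^(8t)·t^4} = 24/(s-8)^5

Final answer: 24/(s-8)^5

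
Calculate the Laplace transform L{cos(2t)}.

L{cos(ωt)} = s/(s² + ω²), so L{cos(2t)} = s/(s² + 4)

Final answer: s/(s² + 4)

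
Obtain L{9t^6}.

L{t^n} = n!/s^(n+1). So L{9t^6} = 9·6!/s^7 = 6480/s^7

Final answer: 6480/s^7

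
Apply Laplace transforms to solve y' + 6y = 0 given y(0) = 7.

L{y'} + 6L{y} = 0. sY - 7 + 6Y = 0. Y(s+6) = 7. Y = 7/(s+6)

Final answer: y(t) = 7e^(-6t)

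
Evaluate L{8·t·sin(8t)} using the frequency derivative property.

L{sin(8t)} = 8/(s² + 64). By L{t·f(t)} = -F'(s): -d/ds[8/(s² + 64)] = -(8)·(-2s)/(s² + 64)² = 16s/(s² + 64)². Then L{8·t·sin(8t)} = 8·16s/(s² + 64)² = 128s/(s² + 64)²

Final answer: 128s/(s² + 64)²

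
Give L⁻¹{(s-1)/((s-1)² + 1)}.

Using frequency shift: L⁻¹{(s-a)/((s-a)² + b²)} = e^(at)cos(bt). Here a=1, b=1

Final answer: e^t·cos(t)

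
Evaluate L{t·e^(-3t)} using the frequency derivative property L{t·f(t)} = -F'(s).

L{e^(-3t)} = 1/(s+3). By frequency derivative: L{t·e^(-3t)} = -d/ds[1/(s+3)] = -(-1)/(s+3)² = 1/(s+3)²

Final answer: 1/(s+3)²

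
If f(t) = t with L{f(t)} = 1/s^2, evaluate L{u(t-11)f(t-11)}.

Time shift theorem: L{u(t-a)f(t-a)} = e^(-as)F(s). Here a=11, F(s) = 1/s^2, so L{u(t-11)f(t-11)} = e^(-11s)·1/s^2

Final answer: e^(-11s)·1/s^2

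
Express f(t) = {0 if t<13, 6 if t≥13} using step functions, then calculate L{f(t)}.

f(t) = 6·u(t-13). L{u(t-13)} = e^(-13s)/s, so L{f(t)} = 6·e^(-13s)/s

Final answer: 6·e^(-13s)/s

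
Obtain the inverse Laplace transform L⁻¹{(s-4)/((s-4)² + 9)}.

Using frequency shift, L⁻¹{(s-4)/((s-4)² + 9)} = e^(4t)·cos(3t)

Final answer: e^(4t)·cos(3t)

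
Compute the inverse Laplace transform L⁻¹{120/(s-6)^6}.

L⁻¹{n!/(s-a)^(n+1)} = t^n·e^(at), so L⁻¹{120/(s-6)^6} = t^5·e^(6t)

Final answer: t^5·e^(6t)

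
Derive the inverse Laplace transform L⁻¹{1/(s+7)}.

L⁻¹{1/(s-a)} = e^(at), so L⁻¹{1/(s+7)} = e^(-7t)

Final answer: e^(-7t)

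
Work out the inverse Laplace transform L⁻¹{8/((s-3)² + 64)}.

Using frequency shift, L⁻¹{8/((s-3)² + 64)} = e^(3t)·sin(8t)

Final answer: e^(3t)·sin(8t)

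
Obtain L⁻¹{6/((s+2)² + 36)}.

Form: b/((s-a)² + b²) → e^(at)sin(bt). With a=-2, b=6

Final answer: e^(-2t)·sin(6t)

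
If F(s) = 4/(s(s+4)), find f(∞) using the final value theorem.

f(∞) = lim_{s→0} s·4/(s(s+4)) = lim_{s→0} 4/(s+4) = 4/4 = 1

Final answer: 1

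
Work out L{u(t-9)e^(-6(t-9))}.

u(t-a)f(t-a) with f(t)=e^(-6t). L{e^(-6t)} = 1/(s+6). By time shift: e^(-9s)/(s+6)

Final answer: e^(-9s)/(s+6)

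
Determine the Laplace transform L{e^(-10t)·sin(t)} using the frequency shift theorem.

Frequency shift: L{e^(at)f(t)} = F(s-a). L{e^(-10t)·sin(t)} = 1/((s+10)² + 1)

Final answer: 1/((s+10)² + 1)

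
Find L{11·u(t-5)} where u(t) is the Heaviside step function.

L{u(t-a)} = e^(-as)/s. Here a=5, so L{u(t-5)} = e^(-5s)/s, and L{11·u(t-5)} = 11·e^(-5s)/s

Final answer: 11·e^(-5s)/s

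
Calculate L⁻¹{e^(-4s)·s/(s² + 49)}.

L⁻¹{s/(s² + 49)} = cos(7t). By the time shift theorem, L⁻¹{e^(-as)F(s)} = u(t-a)f(t-a) with a=4, so L⁻¹{e^(-4s)·s/(s² + 49)} = u(t-4)·cos(7(t-4))

Final answer: u(t-4)·cos(7(t-4))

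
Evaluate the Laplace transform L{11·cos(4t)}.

L{cos(ωt)} = s/(s² + ω²), so L{cos(4t)} = s/(s² + 16). Then L{11·cos(4t)} = 11·s/(s² + 16) = 11s/(s² + 16)

Final answer: 11s/(s² + 16)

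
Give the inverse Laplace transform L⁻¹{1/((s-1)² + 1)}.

Using frequency shift, L⁻¹{1/((s-1)² + 1)} = e^t·sin(t)

Final answer: e^t·sin(t)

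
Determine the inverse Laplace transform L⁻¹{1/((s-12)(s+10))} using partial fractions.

Decompose: A/(s-12) + B/(s+10). A = 1/22, B = -1/22. f(t) = (e^(12t) - e^(-10t))/22

Final answer: (e^(12t) - e^(-10t))/22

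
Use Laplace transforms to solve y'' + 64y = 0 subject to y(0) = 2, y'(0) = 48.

L{y''} + 64L{y} = 0. s²Y - 2s - 48 + 64Y = 0. Y(s² + 64) = 2s + 48. Y = (2s + 48)/(s² + 64). Inverting: y(t) = 2cos(8t) + 6sin(8t)

Final answer: y(t) = 2cos(8t) + 6sin(8t)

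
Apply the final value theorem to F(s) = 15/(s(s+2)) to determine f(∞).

f(∞) = lim_{s→0} s·15/(s(s+2)) = lim_{s→0} 15/(s+2) = 15/2 = 15/2

Final answer: 15/2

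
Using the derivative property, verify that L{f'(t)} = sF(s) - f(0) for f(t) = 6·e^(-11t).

f'(t) = -66e^(-11t). Direct: L{f'(t)} = -66/(s+11). Property: s·6/(s+11) - 6 = (6s - 6(s+11))/(s+11) = -66/(s+11). ✓

Final answer: -66/(s+11)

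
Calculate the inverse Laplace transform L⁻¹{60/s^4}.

L⁻¹{n!/s^(n+1)} = t^n with n=3. So L⁻¹{6/s^4} = t^3, and L⁻¹{60/s^4} = (60/6)·t^3 = 10·t^3

Final answer: 10·t^3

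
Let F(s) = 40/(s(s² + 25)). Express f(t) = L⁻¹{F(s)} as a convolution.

40/(s(s² + 25)) = (1/s)·(40/(s² + 25)) = L{1}·L{8·sin(5t)}. So f(t) = 1*(8·sin(5t)) = ∫₀ᵗ 8·sin(5τ) dτ

Final answer: ∫₀ᵗ 8·sin(5τ) dτ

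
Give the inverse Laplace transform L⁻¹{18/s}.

L⁻¹{c/s} = c, so L⁻¹{18/s} = 18

Final answer: 18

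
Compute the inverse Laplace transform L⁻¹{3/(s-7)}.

L⁻¹{1/(s-a)} = e^(at), so L⁻¹{1/(s-7)} = e^(7t), and L⁻¹{3/(s-7)} = 3·e^(7t)

Final answer: 3·e^(7t)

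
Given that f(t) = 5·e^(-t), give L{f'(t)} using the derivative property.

f(0) = 5, F(s) = 5/(s+1). L{f'(t)} = s·F(s) - f(0) = 5s/(s+1) - 5 = (5s - 5(s+1))/(s+1) = -5/(s+1)

Final answer: -5/(s+1)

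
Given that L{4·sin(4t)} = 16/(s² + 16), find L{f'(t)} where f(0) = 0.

L{f'(t)} = s·F(s) - f(0) = s·16/(s² + 16) - 0 = 16s/(s² + 16)

Final answer: 16s/(s² + 16)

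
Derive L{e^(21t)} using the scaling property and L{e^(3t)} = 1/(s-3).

Using L{f(at)} = (1/a)F(s/a) with a=7 and f(t) = e^(3t): L{e^(21t)} = (1/7) · 1/((s/7)-3) = (1/7) · 7/(s-21) = 1/(s-21)

Final answer: 1/(s-21)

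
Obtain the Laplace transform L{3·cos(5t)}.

L{cos(ωt)} = s/(s² + ω²), so L{cos(5t)} = s/(s² + 25). Then L{3·cos(5t)} = 3·s/(s² + 25) = 3s/(s² + 25)

Final answer: 3s/(s² + 25)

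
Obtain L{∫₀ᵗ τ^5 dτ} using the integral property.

L{∫₀ᵗ f(τ)dτ} = F(s)/s with f(t) = t^5. F(s) = 120/s^6, so L{∫₀ᵗ τ^5 dτ} = (120/s^6)/s = 120/s^7. (Check: ∫₀ᵗ τ^5 dτ = t^6/6.)

Final answer: 120/s^7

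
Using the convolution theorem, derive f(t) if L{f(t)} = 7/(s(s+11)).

7/(s(s+11)) = (7/s)·(1/(s+11)) = L{7}·L{e^(-11t)}. By convolution, f(t) = 7*e^(-11t) = ∫₀ᵗ 7·e^(-11τ) dτ = 7·(1 - e^(-11t))/11

Final answer: 7·(1 - e^(-11t))/11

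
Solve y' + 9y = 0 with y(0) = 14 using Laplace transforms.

L{y'} + 9L{y} = 0. sY - 14 + 9Y = 0. Y(s+9) = 14. Y = 14/(s+9)

Final answer: y(t) = 14e^(-9t)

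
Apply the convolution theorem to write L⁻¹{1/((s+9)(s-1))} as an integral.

1/((s+9)(s-1)) = (1/(s+9))·(1/(s-1)) = L{e^(-9t)}·L{e^t}. So f(t) = e^(-9t)*e^t = ∫₀ᵗ e^(-9τ)·e^(t-τ) dτ

Final answer: ∫₀ᵗ e^(-9τ)·e^(t-τ) dτ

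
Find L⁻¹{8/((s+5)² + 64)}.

Form: b/((s-a)² + b²) → e^(at)sin(bt). With a=-5, b=8

Final answer: e^(-5t)·sin(8t)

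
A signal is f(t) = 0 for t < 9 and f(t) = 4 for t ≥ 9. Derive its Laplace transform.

f(t) = 4·u(t-9). L{u(t-9)} = e^(-9s)/s, so L{f(t)} = 4·e^(-9s)/s

Final answer: 4·e^(-9s)/s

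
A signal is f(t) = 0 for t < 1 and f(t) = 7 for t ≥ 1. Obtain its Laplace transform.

f(t) = 7·u(t-1). L{u(t-1)} = e^(-s)/s, so L{f(t)} = 7·e^(-s)/s

Final answer: 7·e^(-s)/s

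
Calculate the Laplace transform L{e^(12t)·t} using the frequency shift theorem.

L{e^(at)·t^n} = n!/(s-a)^(n+1), so L{e^(12t)·t} = 1/(s-12)^2

Final answer: 1/(s-12)^2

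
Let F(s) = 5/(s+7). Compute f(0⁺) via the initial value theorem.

f(0⁺) = lim_{s→∞} s·5/(s+7) = lim_{s→∞} 5s/(s+7) = 5

Final answer: 5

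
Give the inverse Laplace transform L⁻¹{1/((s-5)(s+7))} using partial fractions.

Decompose: A/(s-5) + B/(s+7). A = 1/12, B = -1/12. f(t) = (e^(5t) - e^(-7t))/12

Final answer: (e^(5t) - e^(-7t))/12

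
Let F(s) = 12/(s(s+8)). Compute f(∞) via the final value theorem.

f(∞) = lim_{s→0} s·12/(s(s+8)) = lim_{s→0} 12/(s+8) = 12/8 = 3/2

Final answer: 3/2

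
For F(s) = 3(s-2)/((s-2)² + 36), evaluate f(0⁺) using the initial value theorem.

f(0⁺) = lim_{s→∞} sF(s) = lim_{s→∞} 3s(s-2)/((s-2)² + 36) = 3

Final answer: 3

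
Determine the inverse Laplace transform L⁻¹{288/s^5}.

L⁻¹{n!/s^(n+1)} = t^n with n=4. So L⁻¹{24/s^5} = t^4, and L⁻¹{288/s^5} = (288/24)·t^4 = 12·t^4

Final answer: 12·t^4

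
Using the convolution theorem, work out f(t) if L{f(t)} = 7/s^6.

7/s^6 = (7/s)·(1/s^5) = L{7}·L{t^4/24}. By convolution, f(t) = 7*t^4/24 = ∫₀ᵗ 7·τ^4/24 dτ = 7·t^5/120

Final answer: 7·t^5/120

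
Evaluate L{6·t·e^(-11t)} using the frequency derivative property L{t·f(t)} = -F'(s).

L{e^(-11t)} = 1/(s+11). By frequency derivative: L{t·e^(-11t)} = -d/ds[1/(s+11)] = -(-1)/(s+11)² = 1/(s+11)². Then L{6·t·e^(-11t)} = 6·1/(s+11)² = 6/(s+11)²

Final answer: 6/(s+11)²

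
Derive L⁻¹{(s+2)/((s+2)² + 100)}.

Using frequency shift: L⁻¹{(s-a)/((s-a)² + b²)} = e^(at)cos(bt). Here a=-2, b=10

Final answer: e^(-2t)·cos(10t)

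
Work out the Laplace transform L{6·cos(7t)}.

L{cos(ωt)} = s/(s² + ω²), so L{cos(7t)} = s/(s² + 49). Then L{6·cos(7t)} = 6·s/(s² + 49) = 6s/(s² + 49)

Final answer: 6s/(s² + 49)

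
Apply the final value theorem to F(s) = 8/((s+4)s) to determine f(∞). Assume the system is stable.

f(∞) = lim_{s→0} sF(s) = lim_{s→0} 8/(s+4) = 2

Final answer: 2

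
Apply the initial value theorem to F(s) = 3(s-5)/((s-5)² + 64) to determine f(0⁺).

f(0⁺) = lim_{s→∞} sF(s) = lim_{s→∞} 3s(s-5)/((s-5)² + 64) = 3

Final answer: 3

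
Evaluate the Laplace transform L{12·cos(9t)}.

L{cos(ωt)} = s/(s² + ω²), so L{cos(9t)} = s/(s² + 81). Then L{12·cos(9t)} = 12·s/(s² + 81) = 12s/(s² + 81)

Final answer: 12s/(s² + 81)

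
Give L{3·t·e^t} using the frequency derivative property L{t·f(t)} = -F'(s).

L{e^t} = 1/(s-1). By frequency derivative: L{t·e^t} = -d/ds[1/(s-1)] = -(-1)/(s-1)² = 1/(s-1)². Then L{3·t·e^t} = 3·1/(s-1)² = 3/(s-1)²

Final answer: 3/(s-1)²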